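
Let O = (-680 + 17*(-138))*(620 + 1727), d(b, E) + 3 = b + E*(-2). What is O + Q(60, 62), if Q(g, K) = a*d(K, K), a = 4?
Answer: -7102282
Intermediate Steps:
d(b, E) = -3 + b - 2*E (d(b, E) = -3 + (b + E*(-2)) = -3 + (b - 2*E) = -3 + b - 2*E)
Q(g, K) = -12 - 4*K (Q(g, K) = 4*(-3 + K - 2*K) = 4*(-3 - K) = -12 - 4*K)
O = -7102022 (O = (-680 - 2346)*2347 = -3026*2347 = -7102022)
O + Q(60, 62) = -7102022 + (-12 - 4*62) = -7102022 + (-12 - 248) = -7102022 - 260 = -7102282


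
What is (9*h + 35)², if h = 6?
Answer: 7921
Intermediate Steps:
(9*h + 35)² = (9*6 + 35)² = (54 + 35)² = 89² = 7921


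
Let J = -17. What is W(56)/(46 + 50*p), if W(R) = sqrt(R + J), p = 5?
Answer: sqrt(39)/296 ≈ 0.021098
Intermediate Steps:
W(R) = sqrt(-17 + R) (W(R) = sqrt(R - 17) = sqrt(-17 + R))
W(56)/(46 + 50*p) = sqrt(-17 + 56)/(46 + 50*5) = sqrt(39)/(46 + 250) = sqrt(39)/296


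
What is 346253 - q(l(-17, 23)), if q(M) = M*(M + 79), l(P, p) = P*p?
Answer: 224261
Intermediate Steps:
q(M) = M*(79 + M)
346253 - q(l(-17, 23)) = 346253 - (-17*23)*(79 - 17*23) = 346253 - (-391)*(79 - 391) = 346253 - (-391)*(-312) = 346253 - 1*121992 = 346253 - 121992 = 224261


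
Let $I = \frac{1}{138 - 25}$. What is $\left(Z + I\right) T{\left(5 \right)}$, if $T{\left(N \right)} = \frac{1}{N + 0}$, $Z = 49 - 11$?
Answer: $\frac{859}{113} \approx 7.6018$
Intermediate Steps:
$I = \frac{1}{113} \approx 0.0088496$
$Z = 38$ ($Z = 49 - 11 = 38$)
$T{\left(N \right)} = \frac{1}{N}$
$\left(Z + I\right) T{\left(5 \right)} = \frac{38 + \frac{1}{113}}{5} = \frac{4295}{113} \cdot \frac{1}{5} = \frac{859}{113}$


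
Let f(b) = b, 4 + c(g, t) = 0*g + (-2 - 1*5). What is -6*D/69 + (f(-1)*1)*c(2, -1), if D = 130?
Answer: -7/23 ≈ -0.30435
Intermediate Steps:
c(g, t) = -11 (c(g, t) = -4 + (0*g + (-2 - 1*5)) = -4 + (0 + (-2 - 5)) = -4 + (0 - 7) = -4 - 7 = -11)
-6*D/69 + (f(-1)*1)*c(2, -1) = -780/69 - 1*1*(-11) = -780/69 - 1*(-11) = -6*130/69 + 11 = -260/23 + 11 = -7/23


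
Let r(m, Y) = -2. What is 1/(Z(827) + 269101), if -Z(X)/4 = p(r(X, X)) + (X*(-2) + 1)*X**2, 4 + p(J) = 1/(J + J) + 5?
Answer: 1/4522407646 ≈ 2.2112e-10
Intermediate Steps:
p(J) = 1 + 1/(2*J) (p(J) = -4 + (1/(J + J) + 5) = -4 + (1/(2*J) + 5) = -4 + (5 + 1/(2*J)) = 1 + 1/(2*J))
Z(X) = -3 - 4*X**2*(1 - 2*X) (Z(X) = -4*((1/2 - 2)/(-2) + (X*(-2) + 1)*X**2) = -4*(-1/2*(-3/2) + (-2*X + 1)*X**2) = -4*(3/4 + (1 - 2*X)*X**2) = -4*(3/4 + X**2*(1 - 2*X)) = -3 - 4*X**2*(1 - 2*X))
1/(Z(827) + 269101) = 1/((-3 - 4*827**2 + 8*827**3) + 269101) = 1/((-3 - 4*683929 + 8*565609283) + 269101) = 1/((-3 - 2735716 + 4524874264) + 269101) = 1/(4522138545 + 269101) = 1/4522407646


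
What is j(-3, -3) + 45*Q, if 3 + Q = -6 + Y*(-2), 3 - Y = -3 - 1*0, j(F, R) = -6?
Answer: -951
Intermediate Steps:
Y = 6 (Y = 3 - (-3 - 1*0) = 3 - (-3 + 0) = 3 - 1*(-3) = 3 + 3 = 6)
Q = -21 (Q = -3 + (-6 + 6*(-2)) = -3 + (-6 - 12) = -3 - 18 = -21)
j(-3, -3) + 45*Q = -6 + 45*(-21) = -6 - 945 = -951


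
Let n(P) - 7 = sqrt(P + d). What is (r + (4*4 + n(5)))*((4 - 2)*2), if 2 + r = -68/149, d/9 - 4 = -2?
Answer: 12244/149 + 4*sqrt(23) ≈ 101.36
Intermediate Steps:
d = 18 (d = 36 + 9*(-2) = 36 - 18 = 18)
n(P) = 7 + sqrt(18 + P) (n(P) = 7 + sqrt(P + 18) = 7 + sqrt(18 + P))
r = -366/149 (r = -2 - 68/149 = -366/149 ≈ -2.4564)
(r + (4*4 + n(5)))*((4 - 2)*2) = (-366/149 + (4*4 + (7 + sqrt(18 + 5))))*((4 - 2)*2) = (-366/149 + (16 + (7 + sqrt(23))))*(2*2) = (-366/149 + (23 + sqrt(23)))*4 = (3061/149 + sqrt(23))*4 = 12244/149 + 4*sqrt(23)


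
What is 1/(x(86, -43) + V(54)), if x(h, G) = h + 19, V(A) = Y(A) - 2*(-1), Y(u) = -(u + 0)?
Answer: 1/53 ≈ 0.018868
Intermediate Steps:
Y(u) = -u
V(A) = 2 - A (V(A) = -A - 2*(-1) = -A + 2 = 2 - A)
x(h, G) = 19 + h
1/(x(86, -43) + V(54)) = 1/((19 + 86) + (2 - 1*54)) = 1/(105 + (2 - 54)) = 1/(105 - 52) = 1/53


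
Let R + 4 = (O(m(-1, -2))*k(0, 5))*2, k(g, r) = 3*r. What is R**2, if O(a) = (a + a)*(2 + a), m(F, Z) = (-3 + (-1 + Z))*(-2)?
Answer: 101525776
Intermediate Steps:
m(F, Z) = 8 - 2*Z (m(F, Z) = (-4 + Z)*(-2) = 8 - 2*Z)
O(a) = 2*a*(2 + a) (O(a) = (2*a)*(2 + a) = 2*a*(2 + a))
R = 10076 (R = -4 + ((2*(8 - 2*(-2))*(2 + (8 - 2*(-2))))*(3*5))*2 = -4 + ((2*(8 + 4)*(2 + (8 + 4)))*15)*2 = -4 + ((2*12*(2 + 12))*15)*2 = -4 + ((2*12*14)*15)*2 = -4 + (336*15)*2 = -4 + 5040*2 = -4 + 10080 = 10076)
R**2 = 10076**2 = 101525776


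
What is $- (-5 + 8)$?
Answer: $-3$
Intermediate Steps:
$- (-5 + 8) = \left(-1\right) 3 = -3$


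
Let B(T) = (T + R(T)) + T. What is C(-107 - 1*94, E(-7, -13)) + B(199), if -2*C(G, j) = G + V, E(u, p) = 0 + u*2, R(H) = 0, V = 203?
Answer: 397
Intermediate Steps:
E(u, p) = 2*u (E(u, p) = 0 + 2*u = 2*u)
C(G, j) = -203/2 - G/2 (C(G, j) = -(G + 203)/2 = -(203 + G)/2 = -203/2 - G/2)
B(T) = 2*T (B(T) = (T + 0) + T = T + T = 2*T)
C(-107 - 1*94, E(-7, -13)) + B(199) = (-203/2 - (-107 - 1*94)/2) + 2*199 = (-203/2 - (-107 - 94)/2) + 398 = (-203/2 - ½*(-201)) + 398 = (-203/2 + 201/2) + 398 = -1 + 398 = 397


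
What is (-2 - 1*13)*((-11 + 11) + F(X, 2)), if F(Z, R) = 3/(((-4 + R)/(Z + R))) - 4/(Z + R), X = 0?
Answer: 75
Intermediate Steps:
F(Z, R) = -4/(R + Z) + 3*(R + Z)/(-4 + R) (F(Z, R) = 3/(((-4 + R)/(R + Z))) - 4/(R + Z) = 3*((R + Z)/(-4 + R)) - 4/(R + Z) = 3*(R + Z)/(-4 + R) - 4/(R + Z) = -4/(R + Z) + 3*(R + Z)/(-4 + R))
(-2 - 1*13)*((-11 + 11) + F(X, 2)) = (-2 - 1*13)*((-11 + 11) + (16 - 4*2 + 3*2² + 3*0² + 6*2*0)/(2² - 4*2 - 4*0 + 2*0)) = (-2 - 13)*(0 + (16 - 8 + 3*4 + 3*0 + 0)/(4 - 8 + 0 + 0)) = -15*(0 + (16 - 8 + 12 + 0 + 0)/(-4)) = -15*(0 - ¼*20) = -15*(0 - 5) = -15*(-5) = 75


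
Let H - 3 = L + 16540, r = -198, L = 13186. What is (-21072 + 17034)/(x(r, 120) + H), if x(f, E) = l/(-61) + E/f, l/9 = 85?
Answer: -4064247/29909006 ≈ -0.13589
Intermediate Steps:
l = 765 (l = 9*85 = 765)
x(f, E) = -765/61 + E/f (x(f, E) = 765/(-61) + E/f = 765*(-1/61) + E/f = -765/61 + E/f)
H = 29729 (H = 3 + (13186 + 16540) = 3 + 29726 = 29729)
(-21072 + 17034)/(x(r, 120) + H) = (-21072 + 17034)/((-765/61 + 120/(-198)) + 29729) = -4038/((-765/61 + 120*(-1/198)) + 29729) = -4038/((-765/61 - 20/33) + 29729) = -4038/(-26465/2013 + 29729) = -4038/59818012/2013 = -4038*2013/59818012 = -4064247/29909006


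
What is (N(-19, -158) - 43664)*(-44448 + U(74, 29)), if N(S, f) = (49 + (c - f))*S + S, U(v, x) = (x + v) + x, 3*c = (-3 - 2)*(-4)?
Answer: 2115764016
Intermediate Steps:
c = 20/3 (c = ((-3 - 2)*(-4))/3 = (-5*(-4))/3 = (⅓)*20 = 20/3 ≈ 6.6667)
U(v, x) = v + 2*x (U(v, x) = (v + x) + x = v + 2*x)
N(S, f) = S + S*(167/3 - f) (N(S, f) = (49 + (20/3 - f))*S + S = (167/3 - f)*S + S = S*(167/3 - f) + S = S + S*(167/3 - f))
(N(-19, -158) - 43664)*(-44448 + U(74, 29)) = ((⅓)*(-19)*(170 - 3*(-158)) - 43664)*(-44448 + (74 + 2*29)) = ((⅓)*(-19)*(170 + 474) - 43664)*(-44448 + (74 + 58)) = ((⅓)*(-19)*644 - 43664)*(-44448 + 132) = (-12236/3 - 43664)*(-44316) = -143228/3*(-44316) = 2115764016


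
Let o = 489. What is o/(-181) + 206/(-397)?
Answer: -231419/71857 ≈ -3.2206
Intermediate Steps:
o/(-181) + 206/(-397) = 489/(-181) + 206/(-397) = 489*(-1/181) + 206*(-1/397) = -489/181 - 206/397 = -231419/71857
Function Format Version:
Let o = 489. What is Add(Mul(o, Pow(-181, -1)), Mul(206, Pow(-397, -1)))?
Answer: Rational(-231419, 71857) ≈ -3.2206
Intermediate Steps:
Add(Mul(o, Pow(-181, -1)), Mul(206, Pow(-397, -1))) = Add(Mul(489, Pow(-181, -1)), Mul(206, Pow(-397, -1))) = Add(Mul(489, Rational(-1, 181)), Mul(206, Rational(-1, 397))) = Add(Rational(-489, 181), Rational(-206, 397)) = Rational(-231419, 71857)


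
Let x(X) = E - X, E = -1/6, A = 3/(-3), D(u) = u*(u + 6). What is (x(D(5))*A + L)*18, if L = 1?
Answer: 1011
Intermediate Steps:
D(u) = u*(6 + u)
A = -1 (A = 3*(-⅓) = -1)
E = -⅙ (E = -1*⅙ = -⅙ ≈ -0.16667)
x(X) = -⅙ - X
(x(D(5))*A + L)*18 = ((-⅙ - 5*(6 + 5))*(-1) + 1)*18 = ((-⅙ - 5*11)*(-1) + 1)*18 = ((-⅙ - 1*55)*(-1) + 1)*18 = ((-⅙ - 55)*(-1) + 1)*18 = (-331/6*(-1) + 1)*18 = (331/6 + 1)*18 = (337/6)*18 = 1011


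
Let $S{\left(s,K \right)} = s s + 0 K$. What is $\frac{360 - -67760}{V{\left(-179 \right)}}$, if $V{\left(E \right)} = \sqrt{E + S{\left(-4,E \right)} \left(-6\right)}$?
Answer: $- \frac{13624 i \sqrt{11}}{11} \approx - 4107.8 i$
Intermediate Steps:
$S{\left(s,K \right)} = s^{2}$ ($S{\left(s,K \right)} = s^{2} + 0 = s^{2}$)
$V{\left(E \right)} = \sqrt{-96 + E}$ ($V{\left(E \right)} = \sqrt{E + \left(-4\right)^{2} \left(-6\right)} = \sqrt{E + 16 \left(-6\right)} = \sqrt{E - 96} = \sqrt{-96 + E}$)
$\frac{360 - -67760}{V{\left(-179 \right)}} = \frac{360 - -67760}{\sqrt{-96 - 179}} = \frac{360 + 67760}{\sqrt{-275}} = \frac{68120}{5 i \sqrt{11}} = 68120 \left(- \frac{i \sqrt{11}}{55}\right) = - \frac{13624 i \sqrt{11}}{11}$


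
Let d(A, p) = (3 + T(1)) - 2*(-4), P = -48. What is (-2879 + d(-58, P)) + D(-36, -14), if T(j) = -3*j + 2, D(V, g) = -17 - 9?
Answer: -2895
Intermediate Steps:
D(V, g) = -26
T(j) = 2 - 3*j
d(A, p) = 10 (d(A, p) = (3 + (2 - 3*1)) - 2*(-4) = (3 + (2 - 3)) + 8 = (3 - 1) + 8 = 2 + 8 = 10)
(-2879 + d(-58, P)) + D(-36, -14) = (-2879 + 10) - 26 = -2869 - 26 = -2895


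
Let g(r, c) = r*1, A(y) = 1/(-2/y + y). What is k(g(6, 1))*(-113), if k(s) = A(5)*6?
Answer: -3390/23 ≈ -147.39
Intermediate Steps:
A(y) = 1/(y - 2/y)
g(r, c) = r
k(s) = 30/23 (k(s) = (5/(-2 + 5**2))*6 = (5/(-2 + 25))*6 = (5/23)*6 = 30/23)
k(g(6, 1))*(-113) = (30/23)*(-113) = -3390/23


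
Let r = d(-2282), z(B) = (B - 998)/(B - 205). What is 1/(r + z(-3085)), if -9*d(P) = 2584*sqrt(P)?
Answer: 1088078670/164927265411129209 + 251725269600*I*sqrt(2282)/164927265411129209 ≈ 6.5973e-9 + 7.2911e-5*I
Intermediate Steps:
d(P) = -2584*sqrt(P)/9
z(B) = (-998 + B)/(-205 + B)
r = -2584*I*sqrt(2282)/9 ≈ -13715.0*I
1/(r + z(-3085)) = 1/(-2584*I*sqrt(2282)/9 + (-998 - 3085)/(-205 - 3085)) = 1/(-2584*I*sqrt(2282)/9 - 4083/(-3290)) = 1/(-2584*I*sqrt(2282)/9 - 1/3290*(-4083)) = 1/(-2584*I*sqrt(2282)/9 + 4083/3290) = 1/(4083/3290 - 2584*I*sqrt(2282)/9)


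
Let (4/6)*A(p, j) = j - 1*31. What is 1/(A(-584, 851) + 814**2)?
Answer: 1/663826 ≈ 1.5064e-6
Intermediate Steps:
A(p, j) = -93/2 + 3*j/2 (A(p, j) = 3*(j - 1*31)/2 = 3*(j - 31)/2 = 3*(-31 + j)/2 = -93/2 + 3*j/2)
1/(A(-584, 851) + 814**2) = 1/((-93/2 + (3/2)*851) + 814**2) = 1/((-93/2 + 2553/2) + 662596) = 1/(1230 + 662596) = 1/663826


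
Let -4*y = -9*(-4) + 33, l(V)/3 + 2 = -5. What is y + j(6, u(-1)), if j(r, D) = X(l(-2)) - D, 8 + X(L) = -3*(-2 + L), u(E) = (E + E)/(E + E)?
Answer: 171/4 ≈ 42.750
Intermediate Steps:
u(E) = 1 (u(E) = (2*E)/((2*E)) = (2*E)*(1/(2*E)) = 1)
l(V) = -21 (l(V) = -6 + 3*(-5) = -6 - 15 = -21)
y = -69/4 (y = -(-9*(-4) + 33)/4 = -(36 + 33)/4 = -1/4*69 = -69/4 ≈ -17.250)
X(L) = -2 - 3*L (X(L) = -8 - 3*(-2 + L) = -8 + (6 - 3*L) = -2 - 3*L)
j(r, D) = 61 - D (j(r, D) = (-2 - 3*(-21)) - D = (-2 + 63) - D = 61 - D)
y + j(6, u(-1)) = -69/4 + (61 - 1*1) = -69/4 + (61 - 1) = -69/4 + 60 = 171/4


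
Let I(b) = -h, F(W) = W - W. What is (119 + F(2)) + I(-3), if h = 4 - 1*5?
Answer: 120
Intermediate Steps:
F(W) = 0
h = -1 (h = 4 - 5 = -1)
I(b) = 1 (I(b) = -1*(-1) = 1)
(119 + F(2)) + I(-3) = (119 + 0) + 1 = 119 + 1 = 120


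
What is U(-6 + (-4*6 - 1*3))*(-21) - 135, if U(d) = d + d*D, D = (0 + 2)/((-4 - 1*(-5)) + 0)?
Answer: 1944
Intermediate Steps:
D = 2 (D = 2/((-4 + 5) + 0) = 2/(1 + 0) = 2/1 = 2*1 = 2)
U(d) = 3*d (U(d) = d + d*2 = d + 2*d = 3*d)
U(-6 + (-4*6 - 1*3))*(-21) - 135 = (3*(-6 + (-4*6 - 1*3)))*(-21) - 135 = (3*(-6 + (-24 - 3)))*(-21) - 135 = (3*(-6 - 27))*(-21) - 135 = (3*(-33))*(-21) - 135 = -99*(-21) - 135 = 2079 - 135 = 1944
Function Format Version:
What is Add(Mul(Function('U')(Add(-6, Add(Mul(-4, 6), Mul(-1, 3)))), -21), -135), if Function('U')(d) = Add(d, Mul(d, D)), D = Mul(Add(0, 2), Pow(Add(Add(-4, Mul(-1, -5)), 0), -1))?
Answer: 1944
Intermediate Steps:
D = 2 (D = Mul(2, Pow(Add(Add(-4, 5), 0), -1)) = Mul(2, Pow(Add(1, 0), -1)) = Mul(2, Pow(1, -1)) = Mul(2, 1) = 2)
Function('U')(d) = Mul(3, d) (Function('U')(d) = Add(d, Mul(d, 2)) = Add(d, Mul(2, d)) = Mul(3, d))
Add(Mul(Function('U')(Add(-6, Add(Mul(-4, 6), Mul(-1, 3)))), -21), -135) = Add(Mul(Mul(3, Add(-6, Add(Mul(-4, 6), Mul(-1, 3)))), -21), -135) = Add(Mul(Mul(3, Add(-6, Add(-24, -3))), -21), -135) = Add(Mul(Mul(3, Add(-6, -27)), -21), -135) = Add(Mul(Mul(3, -33), -21), -135) = Add(Mul(-99, -21), -135) = Add(2079, -135) = 1944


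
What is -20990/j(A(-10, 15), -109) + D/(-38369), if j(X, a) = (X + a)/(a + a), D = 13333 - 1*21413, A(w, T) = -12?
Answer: -175568659900/4642649 ≈ -37817.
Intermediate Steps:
D = -8080 (D = 13333 - 21413 = -8080)
j(X, a) = (X + a)/(2*a) (j(X, a) = (X + a)/((2*a)) = (X + a)*(1/(2*a)) = (X + a)/(2*a))
-20990/j(A(-10, 15), -109) + D/(-38369) = -20990*(-218/(-12 - 109)) - 8080/(-38369) = -20990/((½)*(-1/109)*(-121)) - 8080*(-1/38369) = -20990/121/218 + 8080/38369 = -20990*218/121 + 8080/38369 = -4575820/121 + 8080/38369 = -175568659900/4642649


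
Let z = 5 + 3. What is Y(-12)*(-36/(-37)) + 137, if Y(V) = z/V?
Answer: 5045/37 ≈ 136.35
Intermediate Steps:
z = 8
Y(V) = 8/V
Y(-12)*(-36/(-37)) + 137 = (8/(-12))*(-36/(-37)) + 137 = (8*(-1/12))*(-36*(-1/37)) + 137 = -2/3*36/37 + 137 = -24/37 + 137 = 5045/37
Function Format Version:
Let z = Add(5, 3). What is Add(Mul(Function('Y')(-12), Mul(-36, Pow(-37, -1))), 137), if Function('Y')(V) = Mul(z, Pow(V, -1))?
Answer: Rational(5045, 37) ≈ 136.35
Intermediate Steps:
z = 8
Function('Y')(V) = Mul(8, Pow(V, -1))
Add(Mul(Function('Y')(-12), Mul(-36, Pow(-37, -1))), 137) = Add(Mul(Mul(8, Pow(-12, -1)), Mul(-36, Pow(-37, -1))), 137) = Add(Mul(Mul(8, Rational(-1, 12)), Mul(-36, Rational(-1, 37))), 137) = Add(Mul(Rational(-2, 3), Rational(36, 37)), 137) = Add(Rational(-24, 37), 137) = Rational(5045, 37)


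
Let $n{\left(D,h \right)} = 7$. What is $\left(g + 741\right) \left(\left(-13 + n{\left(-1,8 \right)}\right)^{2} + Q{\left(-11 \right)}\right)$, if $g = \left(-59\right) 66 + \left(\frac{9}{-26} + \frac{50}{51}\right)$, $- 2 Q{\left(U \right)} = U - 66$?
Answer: $- \frac{622825513}{2652} \approx -2.3485 \cdot 10^{5}$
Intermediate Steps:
$Q{\left(U \right)} = 33 - \frac{U}{2}$ ($Q{\left(U \right)} = - \frac{U - 66}{2} = - \frac{-66 + U}{2} = 33 - \frac{U}{2}$)
$g = - \frac{5162603}{1326}$ ($g = -3894 + \left(9 \left(- \frac{1}{26}\right) + 50 \cdot \frac{1}{51}\right) = -3894 + \left(- \frac{9}{26} + \frac{50}{51}\right) = -3894 + \frac{841}{1326} = - \frac{5162603}{1326} \approx -3893.4$)
$\left(g + 741\right) \left(\left(-13 + n{\left(-1,8 \right)}\right)^{2} + Q{\left(-11 \right)}\right) = \left(- \frac{5162603}{1326} + 741\right) \left(\left(-13 + 7\right)^{2} + \left(33 - - \frac{11}{2}\right)\right) = - \frac{4180037 \left(\left(-6\right)^{2} + \left(33 + \frac{11}{2}\right)\right)}{1326} = - \frac{4180037 \left(36 + \frac{77}{2}\right)}{1326} = \left(- \frac{4180037}{1326}\right) \frac{149}{2} = - \frac{622825513}{2652}$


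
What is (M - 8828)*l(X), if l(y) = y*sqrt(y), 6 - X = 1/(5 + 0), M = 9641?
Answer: 23577*sqrt(145)/25 ≈ 11356.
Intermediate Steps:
X = 29/5 (X = 6 - 1/(5 + 0) = 6 - 1/5 = 29/5 ≈ 5.8000)
l(y) = y**(3/2)
(M - 8828)*l(X) = (9641 - 8828)*(29/5)**(3/2) = 813*(29*sqrt(145)/25) = 23577*sqrt(145)/25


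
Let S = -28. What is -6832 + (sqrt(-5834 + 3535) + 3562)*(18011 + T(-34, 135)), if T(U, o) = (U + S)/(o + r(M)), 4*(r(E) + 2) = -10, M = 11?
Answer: 16742277662/261 + 51708217*I*sqrt(19)/261 ≈ 6.4147e+7 + 8.6357e+5*I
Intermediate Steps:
r(E) = -9/2 (r(E) = -2 + (1/4)*(-10) = -2 - 5/2 = -9/2)
T(U, o) = (-28 + U)/(-9/2 + o) (T(U, o) = (U - 28)/(o - 9/2) = (-28 + U)/(-9/2 + o))
-6832 + (sqrt(-5834 + 3535) + 3562)*(18011 + T(-34, 135)) = -6832 + (sqrt(-5834 + 3535) + 3562)*(18011 + 2*(-28 - 34)/(-9 + 2*135)) = -6832 + (sqrt(-2299) + 3562)*(18011 + 2*(-62)/(-9 + 270)) = -6832 + (11*I*sqrt(19) + 3562)*(18011 + 2*(-62)/261) = -6832 + (3562 + 11*I*sqrt(19))*(18011 + 2*(1/261)*(-62)) = -6832 + (3562 + 11*I*sqrt(19))*(18011 - 124/261) = -6832 + (3562 + 11*I*sqrt(19))*(4700747/261) = -6832 + (16744060814/261 + 51708217*I*sqrt(19)/261) = 16742277662/261 + 51708217*I*sqrt(19)/261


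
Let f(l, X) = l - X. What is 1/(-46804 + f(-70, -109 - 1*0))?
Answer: -1/46765 ≈ -2.1384e-5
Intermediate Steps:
1/(-46804 + f(-70, -109 - 1*0)) = 1/(-46804 + (-70 - (-109 - 1*0))) = 1/(-46804 + (-70 - (-109 + 0))) = 1/(-46804 + (-70 - 1*(-109))) = 1/(-46804 + (-70 + 109)) = 1/(-46804 + 39) = 1/(-46765) = -1/46765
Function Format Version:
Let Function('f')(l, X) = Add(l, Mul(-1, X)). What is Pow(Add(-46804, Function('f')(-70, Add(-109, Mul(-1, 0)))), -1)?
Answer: Rational(-1, 46765) ≈ -2.1384e-5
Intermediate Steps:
Pow(Add(-46804, Function('f')(-70, Add(-109, Mul(-1, 0)))), -1) = Pow(Add(-46804, Add(-70, Mul(-1, Add(-109, Mul(-1, 0))))), -1) = Pow(Add(-46804, Add(-70, Mul(-1, Add(-109, 0)))), -1) = Pow(Add(-46804, Add(-70, Mul(-1, -109))), -1) = Pow(Add(-46804, Add(-70, 109)), -1) = Pow(Add(-46804, 39), -1) = Pow(-46765, -1) = Rational(-1, 46765)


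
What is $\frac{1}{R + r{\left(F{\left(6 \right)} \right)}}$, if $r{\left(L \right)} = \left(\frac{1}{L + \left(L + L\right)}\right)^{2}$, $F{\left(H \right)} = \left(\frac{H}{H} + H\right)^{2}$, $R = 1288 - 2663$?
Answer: $- \frac{21609}{29712374} \approx -0.00072727$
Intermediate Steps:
$R = -1375$
$F{\left(H \right)} = \left(1 + H\right)^{2}$
$r{\left(L \right)} = \frac{1}{9 L^{2}}$ ($r{\left(L \right)} = \left(\frac{1}{L + 2 L}\right)^{2} = \left(\frac{1}{3 L}\right)^{2} = \frac{1}{9 L^{2}}$)
$\frac{1}{R + r{\left(F{\left(6 \right)} \right)}} = \frac{1}{-1375 + \frac{1}{9 \left(1 + 6\right)^{4}}} = \frac{1}{-1375 + \frac{1}{9 \cdot 2401}} = \frac{1}{-1375 + \frac{1}{9} \cdot \frac{1}{2401}} = \frac{1}{-1375 + \frac{1}{21609}} = \frac{1}{- \frac{29712374}{21609}} = - \frac{21609}{29712374}$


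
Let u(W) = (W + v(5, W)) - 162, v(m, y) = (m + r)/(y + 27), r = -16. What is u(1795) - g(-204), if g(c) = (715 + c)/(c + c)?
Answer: 607429781/371688 ≈ 1634.2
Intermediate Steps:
g(c) = (715 + c)/(2*c) (g(c) = (715 + c)/((2*c)) = (715 + c)*(1/(2*c)) = (715 + c)/(2*c))
v(m, y) = (-16 + m)/(27 + y) (v(m, y) = (m - 16)/(y + 27) = (-16 + m)/(27 + y))
u(W) = -162 + W - 11/(27 + W) (u(W) = (W + (-16 + 5)/(27 + W)) - 162 = (W - 11/(27 + W)) - 162 = -162 + W - 11/(27 + W))
u(1795) - g(-204) = (-11 + (-162 + 1795)*(27 + 1795))/(27 + 1795) - (715 - 204)/(2*(-204)) = (-11 + 1633*1822)/1822 - (-1)*511/(2*204) = (-11 + 2975326)/1822 - 1*(-511/408) = (1/1822)*2975315 + 511/408 = 2975315/1822 + 511/408 = 607429781/371688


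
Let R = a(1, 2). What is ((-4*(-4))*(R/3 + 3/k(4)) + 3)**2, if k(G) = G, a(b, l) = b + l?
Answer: 961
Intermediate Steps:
R = 3 (R = 1 + 2 = 3)
((-4*(-4))*(R/3 + 3/k(4)) + 3)**2 = ((-4*(-4))*(3/3 + 3/4) + 3)**2 = (16*(3*(1/3) + 3*(1/4)) + 3)**2 = (16*(1 + 3/4) + 3)**2 = (16*(7/4) + 3)**2 = (28 + 3)**2 = 31**2 = 961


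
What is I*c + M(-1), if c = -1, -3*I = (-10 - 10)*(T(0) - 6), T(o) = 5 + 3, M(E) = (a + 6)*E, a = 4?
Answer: -70/3 ≈ -23.333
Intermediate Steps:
M(E) = 10*E (M(E) = (4 + 6)*E = 10*E)
T(o) = 8
I = 40/3 (I = -(-10 - 10)*(8 - 6)/3 = -(-20)*2/3 = -⅓*(-40) = 40/3 ≈ 13.333)
I*c + M(-1) = (40/3)*(-1) + 10*(-1) = -40/3 - 10 = -70/3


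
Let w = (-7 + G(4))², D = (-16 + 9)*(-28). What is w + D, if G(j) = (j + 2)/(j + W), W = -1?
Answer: 221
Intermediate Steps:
G(j) = (2 + j)/(-1 + j) (G(j) = (j + 2)/(j - 1) = (2 + j)/(-1 + j))
D = 196 (D = -7*(-28) = 196)
w = 25 (w = (-7 + (2 + 4)/(-1 + 4))² = (-7 + 6/3)² = (-7 + (⅓)*6)² = (-7 + 2)² = (-5)² = 25)
w + D = 25 + 196 = 221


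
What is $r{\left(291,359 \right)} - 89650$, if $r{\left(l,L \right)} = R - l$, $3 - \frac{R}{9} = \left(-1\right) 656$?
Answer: $-84010$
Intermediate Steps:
$R = 5931$ ($R = 27 - 9 \left(\left(-1\right) 656\right) = 27 - -5904 = 27 + 5904 = 5931$)
$r{\left(l,L \right)} = 5931 - l$
$r{\left(291,359 \right)} - 89650 = \left(5931 - 291\right) - 89650 = 5640 - 89650 = -84010$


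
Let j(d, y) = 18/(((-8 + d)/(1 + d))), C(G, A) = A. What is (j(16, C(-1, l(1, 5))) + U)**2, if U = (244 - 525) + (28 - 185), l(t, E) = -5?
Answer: 2556801/16 ≈ 1.5980e+5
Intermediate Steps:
j(d, y) = 18*(1 + d)/(-8 + d) (j(d, y) = 18/(((-8 + d)/(1 + d))) = 18*((1 + d)/(-8 + d)) = 18*(1 + d)/(-8 + d))
U = -438 (U = -281 - 157 = -438)
(j(16, C(-1, l(1, 5))) + U)**2 = (18*(1 + 16)/(-8 + 16) - 438)**2 = (18*17/8 - 438)**2 = (18*(1/8)*17 - 438)**2 = (153/4 - 438)**2 = (-1599/4)**2 = 2556801/16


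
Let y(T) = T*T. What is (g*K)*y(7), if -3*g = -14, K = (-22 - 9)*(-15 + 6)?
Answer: 63798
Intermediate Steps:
y(T) = T²
K = 279 (K = -31*(-9) = 279)
g = 14/3 (g = -⅓*(-14) = 14/3 ≈ 4.6667)
(g*K)*y(7) = ((14/3)*279)*7² = 1302*49 = 63798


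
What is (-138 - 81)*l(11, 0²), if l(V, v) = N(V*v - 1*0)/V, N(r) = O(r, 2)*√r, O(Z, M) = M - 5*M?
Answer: 0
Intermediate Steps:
O(Z, M) = -4*M
N(r) = -8*√r (N(r) = (-4*2)*√r = -8*√r)
l(V, v) = -8*√(V*v)/V (l(V, v) = (-8*√(V*v - 1*0))/V = (-8*√(V*v + 0))/V = (-8*√(V*v))/V = -8*√(V*v)/V)
(-138 - 81)*l(11, 0²) = (-138 - 81)*(-8*√(11*0²)/11) = -(-1752)*√(11*0)/11 = -(-1752)*√0/11 = -(-1752)*0/11 = -219*0 = 0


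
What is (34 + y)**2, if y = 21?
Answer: 3025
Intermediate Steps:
(34 + y)**2 = (34 + 21)**2 = 55**2 = 3025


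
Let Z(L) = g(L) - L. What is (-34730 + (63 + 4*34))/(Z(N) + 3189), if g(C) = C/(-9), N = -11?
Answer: -310779/28811 ≈ -10.787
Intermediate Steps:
g(C) = -C/9 (g(C) = C*(-⅑) = -C/9)
Z(L) = -10*L/9 (Z(L) = -L/9 - L = -10*L/9)
(-34730 + (63 + 4*34))/(Z(N) + 3189) = (-34730 + (63 + 4*34))/(-10/9*(-11) + 3189) = (-34730 + (63 + 136))/(110/9 + 3189) = (-34730 + 199)/(28811/9) = -34531*9/28811 = -310779/28811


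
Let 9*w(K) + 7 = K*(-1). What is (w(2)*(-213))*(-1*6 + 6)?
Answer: 0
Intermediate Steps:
w(K) = -7/9 - K/9 (w(K) = -7/9 + (K*(-1))/9 = -7/9 + (-K)/9 = -7/9 - K/9)
(w(2)*(-213))*(-1*6 + 6) = ((-7/9 - ⅑*2)*(-213))*(-1*6 + 6) = ((-7/9 - 2/9)*(-213))*(-6 + 6) = -1*(-213)*0 = 213*0 = 0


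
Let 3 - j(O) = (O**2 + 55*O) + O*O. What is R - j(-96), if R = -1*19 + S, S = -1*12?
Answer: 13118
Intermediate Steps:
j(O) = 3 - 55*O - 2*O**2 (j(O) = 3 - ((O**2 + 55*O) + O*O) = 3 - ((O**2 + 55*O) + O**2) = 3 - (2*O**2 + 55*O) = 3 + (-55*O - 2*O**2) = 3 - 55*O - 2*O**2)
S = -12
R = -31 (R = -1*19 - 12 = -19 - 12 = -31)
R - j(-96) = -31 - (3 - 55*(-96) - 2*(-96)**2) = -31 - (3 + 5280 - 2*9216) = -31 - (3 + 5280 - 18432) = -31 - 1*(-13149) = -31 + 13149 = 13118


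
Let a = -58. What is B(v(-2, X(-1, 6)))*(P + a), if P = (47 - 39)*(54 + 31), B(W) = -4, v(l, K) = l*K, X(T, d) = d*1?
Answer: -2488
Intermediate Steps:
X(T, d) = d
v(l, K) = K*l
P = 680 (P = 8*85 = 680)
B(v(-2, X(-1, 6)))*(P + a) = -4*(680 - 58) = -4*622 = -2488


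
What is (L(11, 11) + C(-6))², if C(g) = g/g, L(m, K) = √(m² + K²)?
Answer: 243 + 22*√2 ≈ 274.11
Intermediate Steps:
L(m, K) = √(K² + m²)
C(g) = 1
(L(11, 11) + C(-6))² = (√(11² + 11²) + 1)² = (√(121 + 121) + 1)² = (√242 + 1)² = (11*√2 + 1)² = (1 + 11*√2)²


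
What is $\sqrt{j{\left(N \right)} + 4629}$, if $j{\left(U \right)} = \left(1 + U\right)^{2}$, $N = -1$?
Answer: $\sqrt{4629} \approx 68.037$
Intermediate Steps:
$\sqrt{j{\left(N \right)} + 4629} = \sqrt{\left(1 - 1\right)^{2} + 4629} = \sqrt{0^{2} + 4629} = \sqrt{0 + 4629} = \sqrt{4629}$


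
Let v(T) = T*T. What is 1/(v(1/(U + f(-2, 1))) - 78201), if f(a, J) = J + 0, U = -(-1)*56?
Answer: -3249/254075048 ≈ -1.2788e-5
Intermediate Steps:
U = 56 (U = -1*(-56) = 56)
f(a, J) = J
v(T) = T²
1/(v(1/(U + f(-2, 1))) - 78201) = 1/((1/(56 + 1))² - 78201) = 1/((1/57)² - 78201) = 1/(1/3249 - 78201) = 1/(-254075048/3249) = -3249/254075048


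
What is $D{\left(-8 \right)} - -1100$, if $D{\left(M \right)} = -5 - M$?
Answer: $1103$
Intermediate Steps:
$D{\left(-8 \right)} - -1100 = \left(-5 - -8\right) - -1100 = \left(-5 + 8\right) + 1100 = 3 + 1100 = 1103$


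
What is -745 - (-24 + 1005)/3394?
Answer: -2529511/3394 ≈ -745.29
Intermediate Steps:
-745 - (-24 + 1005)/3394 = -745 - 981/3394 = -2529511/3394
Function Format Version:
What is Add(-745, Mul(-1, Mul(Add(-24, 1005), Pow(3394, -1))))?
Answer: Rational(-2529511, 3394) ≈ -745.29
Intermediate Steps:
Add(-745, Mul(-1, Mul(Add(-24, 1005), Pow(3394, -1)))) = Add(-745, Mul(-1, Mul(981, Rational(1, 3394)))) = Add(-745, Mul(-1, Rational(981, 3394))) = Add(-745, Rational(-981, 3394)) = Rational(-2529511, 3394)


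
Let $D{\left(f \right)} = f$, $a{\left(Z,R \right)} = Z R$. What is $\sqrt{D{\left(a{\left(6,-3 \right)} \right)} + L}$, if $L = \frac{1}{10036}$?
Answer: $\frac{i \sqrt{453243323}}{5018} \approx 4.2426 i$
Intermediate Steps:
$a{\left(Z,R \right)} = R Z$
$L = \frac{1}{10036} \approx 9.9641 \cdot 10^{-5}$
$\sqrt{D{\left(a{\left(6,-3 \right)} \right)} + L} = \sqrt{\left(-3\right) 6 + \frac{1}{10036}} = \sqrt{-18 + \frac{1}{10036}} = \sqrt{- \frac{180647}{10036}} = \frac{i \sqrt{453243323}}{5018}$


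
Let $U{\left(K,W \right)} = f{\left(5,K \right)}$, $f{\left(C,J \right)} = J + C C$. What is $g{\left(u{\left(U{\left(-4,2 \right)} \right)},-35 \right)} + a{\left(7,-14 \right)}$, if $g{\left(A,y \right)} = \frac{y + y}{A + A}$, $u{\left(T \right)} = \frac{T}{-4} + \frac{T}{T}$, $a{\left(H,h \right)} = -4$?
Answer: $\frac{72}{17} \approx 4.2353$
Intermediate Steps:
$f{\left(C,J \right)} = J + C^{2}$
$U{\left(K,W \right)} = 25 + K$ ($U{\left(K,W \right)} = K + 5^{2} = K + 25 = 25 + K$)
$u{\left(T \right)} = 1 - \frac{T}{4}$ ($u{\left(T \right)} = T \left(- \frac{1}{4}\right) + 1 = - \frac{T}{4} + 1 = 1 - \frac{T}{4}$)
$g{\left(A,y \right)} = \frac{y}{A}$ ($g{\left(A,y \right)} = \frac{2 y}{2 A} = 2 y \frac{1}{2 A} = \frac{y}{A}$)
$g{\left(u{\left(U{\left(-4,2 \right)} \right)},-35 \right)} + a{\left(7,-14 \right)} = - \frac{35}{1 - \frac{25 - 4}{4}} - 4 = - \frac{35}{1 - \frac{21}{4}} - 4 = - \frac{35}{- \frac{17}{4}} - 4 = \left(-35\right) \left(- \frac{4}{17}\right) - 4 = \frac{140}{17} - 4 = \frac{72}{17}$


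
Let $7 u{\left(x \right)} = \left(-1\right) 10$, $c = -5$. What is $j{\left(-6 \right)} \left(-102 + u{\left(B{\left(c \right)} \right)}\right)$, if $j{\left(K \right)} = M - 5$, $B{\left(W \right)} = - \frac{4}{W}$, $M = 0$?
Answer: $\frac{3620}{7} \approx 517.14$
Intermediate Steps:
$u{\left(x \right)} = - \frac{10}{7}$ ($u{\left(x \right)} = \frac{\left(-1\right) 10}{7} = \frac{1}{7} \left(-10\right) = - \frac{10}{7}$)
$j{\left(K \right)} = -5$ ($j{\left(K \right)} = 0 - 5 = -5$)
$j{\left(-6 \right)} \left(-102 + u{\left(B{\left(c \right)} \right)}\right) = - 5 \left(-102 - \frac{10}{7}\right) = \left(-5\right) \left(- \frac{724}{7}\right) = \frac{3620}{7}$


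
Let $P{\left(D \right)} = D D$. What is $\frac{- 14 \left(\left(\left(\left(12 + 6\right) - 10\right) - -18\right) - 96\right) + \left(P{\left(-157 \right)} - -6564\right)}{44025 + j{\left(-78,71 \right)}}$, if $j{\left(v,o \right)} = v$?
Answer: $\frac{3577}{4883} \approx 0.73254$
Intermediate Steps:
$P{\left(D \right)} = D^{2}$
$\frac{- 14 \left(\left(\left(\left(12 + 6\right) - 10\right) - -18\right) - 96\right) + \left(P{\left(-157 \right)} - -6564\right)}{44025 + j{\left(-78,71 \right)}} = \frac{- 14 \left(\left(\left(\left(12 + 6\right) - 10\right) - -18\right) - 96\right) + \left(\left(-157\right)^{2} - -6564\right)}{44025 - 78} = \frac{- 14 \left(\left(\left(18 - 10\right) + 18\right) - 96\right) + \left(24649 + 6564\right)}{43947} = \left(- 14 \left(\left(8 + 18\right) - 96\right) + 31213\right) \frac{1}{43947} = \left(- 14 \left(26 - 96\right) + 31213\right) \frac{1}{43947} = \left(\left(-14\right) \left(-70\right) + 31213\right) \frac{1}{43947} = \left(980 + 31213\right) \frac{1}{43947} = 32193 \cdot \frac{1}{43947} = \frac{3577}{4883}$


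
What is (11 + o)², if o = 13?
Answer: 576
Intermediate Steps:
(11 + o)² = (11 + 13)² = 24² = 576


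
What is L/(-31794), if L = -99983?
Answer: 99983/31794 ≈ 3.1447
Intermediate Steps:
L/(-31794) = -99983/(-31794) = -99983*(-1/31794) = 99983/31794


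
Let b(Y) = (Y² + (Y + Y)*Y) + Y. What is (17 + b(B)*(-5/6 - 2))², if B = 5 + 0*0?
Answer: 395641/9 ≈ 43960.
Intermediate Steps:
B = 5 (B = 5 + 0 = 5)
b(Y) = Y + 3*Y² (b(Y) = (Y² + (2*Y)*Y) + Y = (Y² + 2*Y²) + Y = 3*Y² + Y = Y + 3*Y²)
(17 + b(B)*(-5/6 - 2))² = (17 + (5*(1 + 3*5))*(-5/6 - 2))² = (17 + (5*(1 + 15))*(-5*⅙ - 2))² = (17 + (5*16)*(-⅚ - 2))² = (17 + 80*(-17/6))² = (17 - 680/3)² = (-629/3)² = 395641/9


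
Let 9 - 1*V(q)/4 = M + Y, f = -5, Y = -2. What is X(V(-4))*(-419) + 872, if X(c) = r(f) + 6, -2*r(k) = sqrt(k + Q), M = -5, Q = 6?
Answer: -2865/2 ≈ -1432.5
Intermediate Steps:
V(q) = 64 (V(q) = 36 - 4*(-5 - 2) = 36 - 4*(-7) = 36 + 28 = 64)
r(k) = -sqrt(6 + k)/2 (r(k) = -sqrt(k + 6)/2 = -sqrt(6 + k)/2)
X(c) = 11/2 (X(c) = -sqrt(6 - 5)/2 + 6 = -sqrt(1)/2 + 6 = -1/2*1 + 6 = -1/2 + 6 = 11/2)
X(V(-4))*(-419) + 872 = (11/2)*(-419) + 872 = -4609/2 + 872 = -2865/2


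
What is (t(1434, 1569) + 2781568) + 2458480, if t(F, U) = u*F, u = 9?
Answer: 5252954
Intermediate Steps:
t(F, U) = 9*F
(t(1434, 1569) + 2781568) + 2458480 = (9*1434 + 2781568) + 2458480 = (12906 + 2781568) + 2458480 = 2794474 + 2458480 = 5252954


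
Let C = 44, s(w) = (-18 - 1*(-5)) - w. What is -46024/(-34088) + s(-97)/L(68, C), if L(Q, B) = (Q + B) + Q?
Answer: 116122/63915 ≈ 1.8168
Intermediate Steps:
s(w) = -13 - w (s(w) = (-18 + 5) - w = -13 - w)
L(Q, B) = B + 2*Q (L(Q, B) = (B + Q) + Q = B + 2*Q)
-46024/(-34088) + s(-97)/L(68, C) = -46024/(-34088) + (-13 - 1*(-97))/(44 + 2*68) = -46024*(-1/34088) + (-13 + 97)/(44 + 136) = 5753/4261 + 84/180 = 5753/4261 + 84*(1/180) = 5753/4261 + 7/15 = 116122/63915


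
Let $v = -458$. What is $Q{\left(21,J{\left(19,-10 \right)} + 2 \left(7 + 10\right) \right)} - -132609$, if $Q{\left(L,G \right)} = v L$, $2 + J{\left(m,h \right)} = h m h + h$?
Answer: $122991$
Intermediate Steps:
$J{\left(m,h \right)} = -2 + h + m h^{2}$ ($J{\left(m,h \right)} = -2 + \left(h m h + h\right) = -2 + \left(m h^{2} + h\right) = -2 + \left(h + m h^{2}\right) = -2 + h + m h^{2}$)
$Q{\left(L,G \right)} = - 458 L$
$Q{\left(21,J{\left(19,-10 \right)} + 2 \left(7 + 10\right) \right)} - -132609 = \left(-458\right) 21 - -132609 = -9618 + 132609 = 122991$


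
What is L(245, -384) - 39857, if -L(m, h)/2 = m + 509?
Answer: -41365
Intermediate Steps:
L(m, h) = -1018 - 2*m (L(m, h) = -2*(m + 509) = -2*(509 + m) = -1018 - 2*m)
L(245, -384) - 39857 = (-1018 - 2*245) - 39857 = (-1018 - 490) - 39857 = -1508 - 39857 = -41365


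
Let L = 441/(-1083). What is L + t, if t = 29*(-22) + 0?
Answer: -230465/361 ≈ -638.41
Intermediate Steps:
L = -147/361 (L = 441*(-1/1083) = -147/361 ≈ -0.40720)
t = -638 (t = -638 + 0 = -638)
L + t = -147/361 - 638 = -230465/361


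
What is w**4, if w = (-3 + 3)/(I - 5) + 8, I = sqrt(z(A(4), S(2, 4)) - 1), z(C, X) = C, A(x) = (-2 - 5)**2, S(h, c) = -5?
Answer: 4096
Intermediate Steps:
A(x) = 49 (A(x) = (-7)**2 = 49)
I = 4*sqrt(3) (I = sqrt(49 - 1) = sqrt(48) = 4*sqrt(3) ≈ 6.9282)
w = 8 (w = (-3 + 3)/(4*sqrt(3) - 5) + 8 = 0/(-5 + 4*sqrt(3)) + 8 = 0 + 8 = 8)
w**4 = 8**4 = 4096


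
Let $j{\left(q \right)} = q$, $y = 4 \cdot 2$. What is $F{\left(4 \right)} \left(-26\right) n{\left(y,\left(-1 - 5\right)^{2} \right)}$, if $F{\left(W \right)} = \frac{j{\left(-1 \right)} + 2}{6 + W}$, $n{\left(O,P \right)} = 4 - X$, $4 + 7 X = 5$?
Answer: $- \frac{351}{35} \approx -10.029$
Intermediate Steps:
$X = \frac{1}{7}$ ($X = - \frac{4}{7} + \frac{1}{7} \cdot 5 = - \frac{4}{7} + \frac{5}{7} = \frac{1}{7} \approx 0.14286$)
$y = 8$
$n{\left(O,P \right)} = \frac{27}{7}$ ($n{\left(O,P \right)} = 4 - \frac{1}{7} = \frac{27}{7}$)
$F{\left(W \right)} = \frac{1}{6 + W}$ ($F{\left(W \right)} = \frac{-1 + 2}{6 + W} = 1 \frac{1}{6 + W} = \frac{1}{6 + W}$)
$F{\left(4 \right)} \left(-26\right) n{\left(y,\left(-1 - 5\right)^{2} \right)} = \frac{1}{6 + 4} \left(-26\right) \frac{27}{7} = \frac{1}{10} \left(-26\right) \frac{27}{7} = \left(- \frac{13}{5}\right) \frac{27}{7} = - \frac{351}{35}$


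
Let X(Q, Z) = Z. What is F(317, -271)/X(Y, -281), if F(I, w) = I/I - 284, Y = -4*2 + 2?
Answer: 283/281 ≈ 1.0071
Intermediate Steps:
Y = -6 (Y = -8 + 2 = -6)
F(I, w) = -283 (F(I, w) = 1 - 284 = -283)
F(317, -271)/X(Y, -281) = -283/(-281) = -283*(-1/281) = 283/281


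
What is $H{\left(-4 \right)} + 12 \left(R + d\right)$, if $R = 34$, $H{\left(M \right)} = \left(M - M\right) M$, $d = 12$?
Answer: $552$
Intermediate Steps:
$H{\left(M \right)} = 0$ ($H{\left(M \right)} = 0 M = 0$)
$H{\left(-4 \right)} + 12 \left(R + d\right) = 0 + 12 \left(34 + 12\right) = 0 + 12 \cdot 46 = 0 + 552 = 552$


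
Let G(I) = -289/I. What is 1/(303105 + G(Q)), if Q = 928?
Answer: 928/281281151 ≈ 3.2992e-6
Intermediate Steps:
1/(303105 + G(Q)) = 1/(303105 - 289/928) = 1/(281281151/928) = 928/281281151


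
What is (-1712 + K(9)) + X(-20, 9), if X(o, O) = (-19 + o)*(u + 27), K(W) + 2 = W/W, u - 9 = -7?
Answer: -2844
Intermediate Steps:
u = 2 (u = 9 - 7 = 2)
K(W) = -1 (K(W) = -2 + W/W = -2 + 1 = -1)
X(o, O) = -551 + 29*o (X(o, O) = (-19 + o)*(2 + 27) = (-19 + o)*29 = -551 + 29*o)
(-1712 + K(9)) + X(-20, 9) = (-1712 - 1) + (-551 + 29*(-20)) = -1713 + (-551 - 580) = -1713 - 1131 = -2844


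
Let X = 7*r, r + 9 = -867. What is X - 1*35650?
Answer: -41782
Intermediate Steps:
r = -876 (r = -9 - 867 = -876)
X = -6132 (X = 7*(-876) = -6132)
X - 1*35650 = -6132 - 1*35650 = -6132 - 35650 = -41782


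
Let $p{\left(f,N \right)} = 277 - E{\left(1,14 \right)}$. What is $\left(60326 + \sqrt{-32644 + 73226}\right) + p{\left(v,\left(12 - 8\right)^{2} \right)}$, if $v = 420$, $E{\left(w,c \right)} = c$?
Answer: $60589 + \sqrt{40582} \approx 60790.0$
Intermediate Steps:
$p{\left(f,N \right)} = 263$ ($p{\left(f,N \right)} = 277 - 14 = 263$)
$\left(60326 + \sqrt{-32644 + 73226}\right) + p{\left(v,\left(12 - 8\right)^{2} \right)} = \left(60326 + \sqrt{-32644 + 73226}\right) + 263 = \left(60326 + \sqrt{40582}\right) + 263 = 60589 + \sqrt{40582}$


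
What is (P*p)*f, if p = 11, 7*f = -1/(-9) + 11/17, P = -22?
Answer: -28072/1071 ≈ -26.211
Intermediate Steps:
f = 116/1071 (f = (-1/(-9) + 11/17)/7 = (-1*(-1/9) + 11*(1/17))/7 = (1/9 + 11/17)/7 = (1/7)*(116/153) = 116/1071 ≈ 0.10831)
(P*p)*f = -22*11*(116/1071) = -242*116/1071 = -28072/1071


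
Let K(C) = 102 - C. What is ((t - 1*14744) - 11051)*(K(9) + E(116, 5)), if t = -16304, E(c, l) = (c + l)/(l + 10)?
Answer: -21274028/5 ≈ -4.2548e+6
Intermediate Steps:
E(c, l) = (c + l)/(10 + l)
((t - 1*14744) - 11051)*(K(9) + E(116, 5)) = ((-16304 - 1*14744) - 11051)*((102 - 1*9) + (116 + 5)/(10 + 5)) = ((-16304 - 14744) - 11051)*((102 - 9) + 121/15) = (-31048 - 11051)*(93 + (1/15)*121) = -42099*(93 + 121/15) = -42099*1516/15 = -21274028/5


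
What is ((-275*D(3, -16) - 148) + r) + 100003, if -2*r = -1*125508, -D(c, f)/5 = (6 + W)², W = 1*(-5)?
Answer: 163984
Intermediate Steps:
W = -5
D(c, f) = -5 (D(c, f) = -5*(6 - 5)² = -5*1² = -5*1 = -5)
r = 62754 (r = -(-1)*125508/2 = -½*(-125508) = 62754)
((-275*D(3, -16) - 148) + r) + 100003 = ((-275*(-5) - 148) + 62754) + 100003 = ((1375 - 148) + 62754) + 100003 = (1227 + 62754) + 100003 = 63981 + 100003 = 163984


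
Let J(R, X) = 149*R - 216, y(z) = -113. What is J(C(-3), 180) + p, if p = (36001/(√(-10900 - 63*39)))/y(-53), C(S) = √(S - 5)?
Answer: -216 + 298*I*√2 + 973*I*√37/2147 ≈ -216.0 + 424.19*I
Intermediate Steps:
C(S) = √(-5 + S)
J(R, X) = -216 + 149*R
p = 973*I*√37/2147 (p = (36001/(√(-10900 - 63*39)))/(-113) = (36001/(√(-10900 - 2457)))*(-1/113) = (36001/(√(-13357)))*(-1/113) = (36001/((19*I*√37)))*(-1/113) = (36001*(-I*√37/703))*(-1/113) = -973*I*√37/19*(-1/113) = 973*I*√37/2147 ≈ 2.7566*I)
J(C(-3), 180) + p = (-216 + 149*√(-5 - 3)) + 973*I*√37/2147 = (-216 + 149*√(-8)) + 973*I*√37/2147 = (-216 + 149*(2*I*√2)) + 973*I*√37/2147 = (-216 + 298*I*√2) + 973*I*√37/2147 = -216 + 298*I*√2 + 973*I*√37/2147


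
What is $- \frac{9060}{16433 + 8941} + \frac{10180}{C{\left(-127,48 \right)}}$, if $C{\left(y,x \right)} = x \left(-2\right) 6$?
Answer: $- \frac{10980245}{608976} \approx -18.031$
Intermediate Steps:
$C{\left(y,x \right)} = - 12 x$ ($C{\left(y,x \right)} = - 2 x 6 = - 12 x$)
$- \frac{9060}{16433 + 8941} + \frac{10180}{C{\left(-127,48 \right)}} = - \frac{9060}{16433 + 8941} + \frac{10180}{\left(-12\right) 48} = - \frac{9060}{25374} + \frac{10180}{-576} = \left(-9060\right) \frac{1}{25374} + 10180 \left(- \frac{1}{576}\right) = - \frac{1510}{4229} - \frac{2545}{144} = - \frac{10980245}{608976}$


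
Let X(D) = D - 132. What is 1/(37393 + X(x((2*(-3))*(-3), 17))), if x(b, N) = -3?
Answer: 1/37258 ≈ 2.6840e-5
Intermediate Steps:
X(D) = -132 + D
1/(37393 + X(x((2*(-3))*(-3), 17))) = 1/(37393 + (-132 - 3)) = 1/(37393 - 135) = 1/37258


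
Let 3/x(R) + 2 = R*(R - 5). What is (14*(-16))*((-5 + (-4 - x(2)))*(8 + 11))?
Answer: 36708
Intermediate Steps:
x(R) = 3/(-2 + R*(-5 + R)) (x(R) = 3/(-2 + R*(R - 5)) = 3/(-2 + R*(-5 + R)))
(14*(-16))*((-5 + (-4 - x(2)))*(8 + 11)) = (14*(-16))*((-5 + (-4 - 3/(-2 + 2**2 - 5*2)))*(8 + 11)) = -224*(-5 + (-4 - 3/(-2 + 4 - 10)))*19 = -224*(-5 + (-4 - 3/(-8)))*19 = -224*(-5 + (-4 - 3*(-1)/8))*19 = -224*(-5 + (-4 - 1*(-3/8)))*19 = -224*(-5 + (-4 + 3/8))*19 = -224*(-5 - 29/8)*19 = -(-1932)*19 = -224*(-1311/8) = 36708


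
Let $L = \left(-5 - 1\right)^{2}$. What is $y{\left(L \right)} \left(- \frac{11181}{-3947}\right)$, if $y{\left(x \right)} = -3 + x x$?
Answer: $\frac{14457033}{3947} \approx 3662.8$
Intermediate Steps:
$L = 36$ ($L = \left(-6\right)^{2} = 36$)
$y{\left(x \right)} = -3 + x^{2}$
$y{\left(L \right)} \left(- \frac{11181}{-3947}\right) = \left(-3 + 36^{2}\right) \left(- \frac{11181}{-3947}\right) = \left(-3 + 1296\right) \left(\left(-11181\right) \left(- \frac{1}{3947}\right)\right) = 1293 \cdot \frac{11181}{3947} = \frac{14457033}{3947}$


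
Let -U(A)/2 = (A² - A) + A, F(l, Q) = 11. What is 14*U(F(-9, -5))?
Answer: -3388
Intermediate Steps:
U(A) = -2*A² (U(A) = -2*((A² - A) + A) = -2*A²)
14*U(F(-9, -5)) = 14*(-2*11²) = 14*(-2*121) = 14*(-242) = -3388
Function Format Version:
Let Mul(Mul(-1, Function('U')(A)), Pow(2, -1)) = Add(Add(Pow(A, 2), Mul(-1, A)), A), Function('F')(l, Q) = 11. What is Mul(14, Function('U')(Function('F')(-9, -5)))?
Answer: -3388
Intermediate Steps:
Function('U')(A) = Mul(-2, Pow(A, 2)) (Function('U')(A) = Mul(-2, Add(Add(Pow(A, 2), Mul(-1, A)), A)) = Mul(-2, Pow(A, 2)))
Mul(14, Function('U')(Function('F')(-9, -5))) = Mul(14, Mul(-2, Pow(11, 2))) = Mul(14, Mul(-2, 121)) = Mul(14, -242) = -3388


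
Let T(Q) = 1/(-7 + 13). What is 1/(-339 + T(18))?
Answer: -6/2033 ≈ -0.0029513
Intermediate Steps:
T(Q) = ⅙ (T(Q) = 1/6 = ⅙)
1/(-339 + T(18)) = 1/(-339 + ⅙) = 1/(-2033/6) = -6/2033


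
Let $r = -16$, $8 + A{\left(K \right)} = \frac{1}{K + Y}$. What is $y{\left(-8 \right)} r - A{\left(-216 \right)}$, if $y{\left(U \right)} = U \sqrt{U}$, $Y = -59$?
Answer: $\frac{2201}{275} + 256 i \sqrt{2} \approx 8.0036 + 362.04 i$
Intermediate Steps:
$A{\left(K \right)} = -8 + \frac{1}{-59 + K}$ ($A{\left(K \right)} = -8 + \frac{1}{K - 59} = -8 + \frac{1}{-59 + K}$)
$y{\left(U \right)} = U^{\frac{3}{2}}$
$y{\left(-8 \right)} r - A{\left(-216 \right)} = \left(-8\right)^{\frac{3}{2}} \left(-16\right) - \frac{473 - -1728}{-59 - 216} = - 16 i \sqrt{2} \left(-16\right) - \frac{473 + 1728}{-275} = 256 i \sqrt{2} - \left(- \frac{1}{275}\right) 2201 = 256 i \sqrt{2} - - \frac{2201}{275} = 256 i \sqrt{2} + \frac{2201}{275} = \frac{2201}{275} + 256 i \sqrt{2}$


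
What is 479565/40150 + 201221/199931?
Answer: 20791786633/1605445930 ≈ 12.951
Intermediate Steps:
479565/40150 + 201221/199931 = 479565*(1/40150) + 201221*(1/199931) = 95913/8030 + 201221/199931 = 20791786633/1605445930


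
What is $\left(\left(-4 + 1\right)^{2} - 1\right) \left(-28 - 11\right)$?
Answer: $-312$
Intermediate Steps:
$\left(\left(-4 + 1\right)^{2} - 1\right) \left(-28 - 11\right) = \left(\left(-3\right)^{2} - 1\right) \left(-39\right) = \left(9 - 1\right) \left(-39\right) = 8 \left(-39\right) = -312$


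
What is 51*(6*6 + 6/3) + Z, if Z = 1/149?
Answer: 288763/149 ≈ 1938.0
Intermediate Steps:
Z = 1/149 ≈ 0.0067114
51*(6*6 + 6/3) + Z = 51*(6*6 + 6/3) + 1/149 = 51*(36 + 6*(⅓)) + 1/149 = 51*(36 + 2) + 1/149 = 51*38 + 1/149 = 1938 + 1/149 = 288763/149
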